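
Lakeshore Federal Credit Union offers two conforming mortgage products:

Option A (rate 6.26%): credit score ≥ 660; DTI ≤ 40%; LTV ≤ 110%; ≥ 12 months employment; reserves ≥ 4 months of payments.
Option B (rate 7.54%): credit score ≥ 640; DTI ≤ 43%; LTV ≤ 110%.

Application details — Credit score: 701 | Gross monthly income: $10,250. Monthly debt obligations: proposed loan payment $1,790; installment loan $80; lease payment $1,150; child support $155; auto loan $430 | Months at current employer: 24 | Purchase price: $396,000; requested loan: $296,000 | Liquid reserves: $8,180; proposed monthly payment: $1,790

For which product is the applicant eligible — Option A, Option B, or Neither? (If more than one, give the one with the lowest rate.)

Option A

Total debts = (1,790 + 80 + 1,150 + 155 + 430) = 3,605; DTI = 3,605/10,250 = 35.2%.
LTV = 296,000/396,000 = 74.7%.
Reserves = 8,180/1,790 = 4.6 months.
Option A: score 701 ≥ 660; DTI 35.2% ≤ 40%; LTV 74.7% ≤ 110%; employment 24 ≥ 12 mo; reserves 4.6 ≥ 4 mo → qualifies.
Option B: score 701 ≥ 640; DTI 35.2% ≤ 43%; LTV 74.7% ≤ 110% → qualifies.
Qualifying: Option A, Option B. Lowest rate is 6.26% → Option A.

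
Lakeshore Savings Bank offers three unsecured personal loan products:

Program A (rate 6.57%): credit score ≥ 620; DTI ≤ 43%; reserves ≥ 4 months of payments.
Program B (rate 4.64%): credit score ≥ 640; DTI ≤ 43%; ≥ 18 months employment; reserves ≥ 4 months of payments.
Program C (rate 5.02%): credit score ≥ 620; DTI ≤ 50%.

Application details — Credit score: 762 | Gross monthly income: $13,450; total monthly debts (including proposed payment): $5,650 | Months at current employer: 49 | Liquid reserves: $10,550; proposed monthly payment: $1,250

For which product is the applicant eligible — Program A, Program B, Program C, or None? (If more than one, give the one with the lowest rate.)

DTI = 5,650/13,450 = 42%.
Reserves = 10,550/1,250 = 8.4 months.
Program A: score 762 ≥ 620; DTI 42% ≤ 43%; reserves 8.4 ≥ 4 mo → qualifies.
Program B: score 762 ≥ 640; DTI 42% ≤ 43%; employment 49 ≥ 18 mo; reserves 8.4 ≥ 4 mo → qualifies.
Program C: score 762 ≥ 620; DTI 42% ≤ 50% → qualifies.
Qualifying: Program A, Program B, Program C. Lowest rate is 4.64% → Program B.

Program B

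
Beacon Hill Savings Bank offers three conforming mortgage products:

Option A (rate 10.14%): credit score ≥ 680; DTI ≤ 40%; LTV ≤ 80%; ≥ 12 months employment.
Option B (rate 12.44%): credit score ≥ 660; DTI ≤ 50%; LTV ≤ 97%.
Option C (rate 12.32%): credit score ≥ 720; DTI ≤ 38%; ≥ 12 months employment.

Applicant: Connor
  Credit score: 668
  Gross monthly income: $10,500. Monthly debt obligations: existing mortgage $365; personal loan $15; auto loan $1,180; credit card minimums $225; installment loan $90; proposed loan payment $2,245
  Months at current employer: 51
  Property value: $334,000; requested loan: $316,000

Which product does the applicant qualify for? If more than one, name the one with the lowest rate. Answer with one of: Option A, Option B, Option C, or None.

Option B

Total debts = (365 + 15 + 1,180 + 225 + 90 + 2,245) = 4,120; DTI = 4,120/10,500 = 39.2%.
LTV = 316,000/334,000 = 94.6%.
Option A: score 668 < 680; DTI 39.2% ≤ 40%; LTV 94.6% > 80%; employment 51 ≥ 12 mo → does not qualify.
Option B: score 668 ≥ 660; DTI 39.2% ≤ 50%; LTV 94.6% ≤ 97% → qualifies.
Option C: score 668 < 720; DTI 39.2% > 38%; employment 51 ≥ 12 mo → does not qualify.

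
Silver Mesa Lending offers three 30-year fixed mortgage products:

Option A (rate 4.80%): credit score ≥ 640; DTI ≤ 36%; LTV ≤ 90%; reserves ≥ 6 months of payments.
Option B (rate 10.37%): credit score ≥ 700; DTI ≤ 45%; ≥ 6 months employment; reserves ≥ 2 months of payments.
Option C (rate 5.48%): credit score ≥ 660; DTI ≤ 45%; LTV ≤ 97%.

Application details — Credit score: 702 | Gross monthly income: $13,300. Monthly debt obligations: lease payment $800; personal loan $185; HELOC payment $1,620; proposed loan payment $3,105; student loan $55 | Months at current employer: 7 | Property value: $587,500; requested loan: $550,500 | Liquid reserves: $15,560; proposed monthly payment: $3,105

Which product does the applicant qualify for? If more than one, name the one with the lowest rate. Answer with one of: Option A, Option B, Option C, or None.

Total debts = (800 + 185 + 1,620 + 3,105 + 55) = 5,765; DTI = 5,765/13,300 = 43.3%.
LTV = 550,500/587,500 = 93.7%.
Reserves = 15,560/3,105 = 5.0 months.
Option A: score 702 ≥ 640; DTI 43.3% > 36%; LTV 93.7% > 90%; reserves 5.0 < 6 mo → does not qualify.
Option B: score 702 ≥ 700; DTI 43.3% ≤ 45%; employment 7 ≥ 6 mo; reserves 5.0 ≥ 2 mo → qualifies.
Option C: score 702 ≥ 660; DTI 43.3% ≤ 45%; LTV 93.7% ≤ 97% → qualifies.
Qualifying: Option B, Option C. Lowest rate is 5.48% → Option C.

Option C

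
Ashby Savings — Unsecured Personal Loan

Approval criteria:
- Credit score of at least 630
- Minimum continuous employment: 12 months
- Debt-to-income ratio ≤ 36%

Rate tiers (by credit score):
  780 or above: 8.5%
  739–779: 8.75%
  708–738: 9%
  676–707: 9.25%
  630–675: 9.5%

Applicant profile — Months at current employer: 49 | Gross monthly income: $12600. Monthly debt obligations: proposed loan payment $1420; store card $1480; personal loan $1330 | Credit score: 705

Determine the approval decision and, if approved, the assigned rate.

Approved at 9.25%

Credit score 705 ≥ 630 (meets minimum)
Employment 49 ≥ 12 months
Total monthly debts = (1,420 + 1,480 + 1,330) = 4,230. DTI = 4,230/12,600 = 33.6% ≤ 36%
All requirements met. Score 705 falls in the 676–707 tier → 9.25%.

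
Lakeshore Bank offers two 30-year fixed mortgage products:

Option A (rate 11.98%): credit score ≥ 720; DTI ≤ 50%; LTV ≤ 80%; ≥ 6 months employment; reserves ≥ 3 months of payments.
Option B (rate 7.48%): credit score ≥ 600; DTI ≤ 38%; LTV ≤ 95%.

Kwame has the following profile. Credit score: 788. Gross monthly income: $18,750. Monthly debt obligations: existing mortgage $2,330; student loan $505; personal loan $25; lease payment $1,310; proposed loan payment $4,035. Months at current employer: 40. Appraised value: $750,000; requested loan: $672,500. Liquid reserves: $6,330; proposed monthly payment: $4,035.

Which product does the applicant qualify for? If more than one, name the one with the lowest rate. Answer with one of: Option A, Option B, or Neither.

Total debts = (2,330 + 505 + 25 + 1,310 + 4,035) = 8,205; DTI = 8,205/18,750 = 43.8%.
LTV = 672,500/750,000 = 89.7%.
Reserves = 6,330/4,035 = 1.6 months.
Option A: score 788 ≥ 720; DTI 43.8% ≤ 50%; LTV 89.7% > 80%; employment 40 ≥ 6 mo; reserves 1.6 < 3 mo → does not qualify.
Option B: score 788 ≥ 600; DTI 43.8% > 38%; LTV 89.7% ≤ 95% → does not qualify.

Neither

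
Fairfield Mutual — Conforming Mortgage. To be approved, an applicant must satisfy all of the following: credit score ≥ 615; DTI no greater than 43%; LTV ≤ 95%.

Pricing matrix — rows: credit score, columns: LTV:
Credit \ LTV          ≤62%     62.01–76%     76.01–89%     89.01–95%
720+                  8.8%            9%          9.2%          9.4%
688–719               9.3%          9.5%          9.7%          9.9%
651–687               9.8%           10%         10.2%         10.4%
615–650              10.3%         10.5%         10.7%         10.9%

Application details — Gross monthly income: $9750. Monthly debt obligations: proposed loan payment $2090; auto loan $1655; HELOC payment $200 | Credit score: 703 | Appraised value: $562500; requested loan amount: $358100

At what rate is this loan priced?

Credit score 703 ≥ 615; Total monthly debts = (2,090 + 1,655 + 200) = 3,945. DTI: 3,945 ÷ 9,750 = 40.5%, within the 43% cap
LTV = 358,100/562,500 = 63.7% ≤ 95%
Score 703 is in the 688–719 band; LTV 63.7% is in the 62.01–76% band → 9.5%.

9.5%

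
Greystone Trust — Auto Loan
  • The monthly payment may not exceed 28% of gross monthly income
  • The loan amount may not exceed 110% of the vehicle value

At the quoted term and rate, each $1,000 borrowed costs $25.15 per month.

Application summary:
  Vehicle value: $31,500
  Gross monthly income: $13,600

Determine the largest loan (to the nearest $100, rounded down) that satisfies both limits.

$34,600

Payment cap: 28% × $13,600 = $3,808/month.
At $25.15 per $1,000, that supports 3,808/25.15 × 1,000 ≈ $151,411 → $151,400.
LTV cap: 110% × $31,500 = $34,650 → $34,600.
Binding constraint: loan-to-value.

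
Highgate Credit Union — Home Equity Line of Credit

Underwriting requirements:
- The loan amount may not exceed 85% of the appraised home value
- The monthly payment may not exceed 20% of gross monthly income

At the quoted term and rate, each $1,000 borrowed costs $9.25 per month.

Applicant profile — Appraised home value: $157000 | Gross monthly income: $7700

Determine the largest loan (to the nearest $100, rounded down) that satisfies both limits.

$133,400

Payment cap: 20% × $7,700 = $1,540/month.
At $9.25 per $1,000, that supports 1,540/9.25 × 1,000 ≈ $166,486 → $166,400.
LTV cap: 85% × $157,000 = $133,450 → $133,400.
Binding constraint: loan-to-value.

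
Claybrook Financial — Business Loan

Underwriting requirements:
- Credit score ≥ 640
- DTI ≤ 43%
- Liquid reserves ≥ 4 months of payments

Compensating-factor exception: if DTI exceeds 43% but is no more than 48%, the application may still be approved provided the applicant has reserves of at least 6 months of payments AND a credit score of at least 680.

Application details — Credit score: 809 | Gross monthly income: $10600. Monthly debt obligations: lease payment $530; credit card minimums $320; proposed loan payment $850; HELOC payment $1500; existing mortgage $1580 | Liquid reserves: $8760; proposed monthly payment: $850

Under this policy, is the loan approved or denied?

Credit score 809 ≥ 640 (meets base)
Total debts = (530 + 320 + 850 + 1,500 + 1,580) = 4,780. DTI = 4,780/10,600 = 45.1% > 43% — standard DTI limit exceeded.
Reserves: 8,760 ÷ 850 = 10.3 months (meets 4-month minimum)
45.1% falls in the override range (43%–48%), so the compensating-factor test applies.
Reserves 10.3 ≥ 6 months; credit score 809 ≥ 680.
Both override conditions satisfied; DTI exception granted.

Approved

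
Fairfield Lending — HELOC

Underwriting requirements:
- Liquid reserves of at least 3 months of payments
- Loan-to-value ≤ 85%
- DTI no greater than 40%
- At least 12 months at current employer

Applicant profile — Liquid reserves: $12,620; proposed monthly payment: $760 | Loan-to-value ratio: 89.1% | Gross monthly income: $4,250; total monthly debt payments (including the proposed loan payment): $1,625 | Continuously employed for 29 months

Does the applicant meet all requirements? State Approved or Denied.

Denied

Reserves: 12,620 ÷ 760 = 16.6 months (meets 3-month minimum)
LTV 89.1% > 85%
DTI = 1,625/4,250 = 38.2% ≤ 40%
Employment 29 ≥ 12 months
Fails on LTV.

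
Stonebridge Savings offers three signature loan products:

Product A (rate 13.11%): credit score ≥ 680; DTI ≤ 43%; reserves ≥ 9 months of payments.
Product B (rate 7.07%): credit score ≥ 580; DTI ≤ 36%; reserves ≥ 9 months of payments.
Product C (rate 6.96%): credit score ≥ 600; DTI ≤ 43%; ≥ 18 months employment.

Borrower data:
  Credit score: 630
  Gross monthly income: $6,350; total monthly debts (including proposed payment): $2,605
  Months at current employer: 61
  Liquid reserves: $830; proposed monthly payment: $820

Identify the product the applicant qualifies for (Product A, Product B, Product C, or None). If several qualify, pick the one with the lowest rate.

DTI = 2,605/6,350 = 41%.
Reserves = 830/820 = 1.0 months.
Product A: score 630 < 680; DTI 41% ≤ 43%; reserves 1.0 < 9 mo → does not qualify.
Product B: score 630 ≥ 580; DTI 41% > 36%; reserves 1.0 < 9 mo → does not qualify.
Product C: score 630 ≥ 600; DTI 41% ≤ 43%; employment 61 ≥ 18 mo → qualifies.

Product C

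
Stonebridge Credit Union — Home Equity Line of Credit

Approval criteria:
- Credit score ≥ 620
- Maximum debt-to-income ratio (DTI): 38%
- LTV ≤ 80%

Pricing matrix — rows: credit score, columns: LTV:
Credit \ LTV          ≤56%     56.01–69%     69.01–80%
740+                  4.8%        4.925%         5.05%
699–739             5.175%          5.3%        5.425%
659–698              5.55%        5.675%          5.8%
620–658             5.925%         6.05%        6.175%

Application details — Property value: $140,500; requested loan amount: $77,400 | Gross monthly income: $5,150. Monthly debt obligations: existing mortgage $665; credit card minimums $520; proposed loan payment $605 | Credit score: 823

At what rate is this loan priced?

Credit score 823 ≥ 620; Total monthly debts = (665 + 520 + 605) = 1,790. DTI: 1,790 ÷ 5,150 = 34.8%, within the 38% cap
LTV = 77,400/140,500 = 55.1% ≤ 80%
Credit 823 → row 740+; LTV 55.1% → column ≤56%. Grid cell → 4.8%.

4.8%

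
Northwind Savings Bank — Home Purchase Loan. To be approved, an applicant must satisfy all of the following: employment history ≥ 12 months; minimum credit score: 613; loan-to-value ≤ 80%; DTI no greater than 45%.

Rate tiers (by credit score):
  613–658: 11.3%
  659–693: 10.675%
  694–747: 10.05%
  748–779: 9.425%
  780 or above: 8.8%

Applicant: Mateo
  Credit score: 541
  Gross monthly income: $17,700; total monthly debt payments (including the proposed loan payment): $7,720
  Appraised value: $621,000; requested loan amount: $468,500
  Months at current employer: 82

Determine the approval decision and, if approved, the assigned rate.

Credit score 541 < 613 (below minimum)
DTI = 7,720/17,700 = 43.6% ≤ 45%
Loan-to-value = 468,500/621,000 = 75.4% — pass (80% max)
Employment 82 ≥ 12 months
Not all requirements met → denied.

Denied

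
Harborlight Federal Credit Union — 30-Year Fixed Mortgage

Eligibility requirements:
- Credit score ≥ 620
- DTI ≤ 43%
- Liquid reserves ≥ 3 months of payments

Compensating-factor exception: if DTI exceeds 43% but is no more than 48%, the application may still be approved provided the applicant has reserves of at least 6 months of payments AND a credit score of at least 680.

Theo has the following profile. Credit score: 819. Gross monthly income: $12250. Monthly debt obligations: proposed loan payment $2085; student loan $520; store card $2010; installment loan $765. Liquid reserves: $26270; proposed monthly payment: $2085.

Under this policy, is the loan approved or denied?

Credit score 819 ≥ 620 (meets base)
Total debts = (2,085 + 520 + 2,010 + 765) = 5,380. DTI: 5,380 ÷ 12,250 = 43.9%, over the 43% base limit.
Liquid reserves cover 26,270/2,085 = 12.6 months — ≥ 3 required
DTI 43.9% is within the 43%–48% exception band; checking compensating factors.
Reserves 12.6 ≥ 6 months; credit score 819 ≥ 680.
Both compensating conditions met → exception applies.

Approved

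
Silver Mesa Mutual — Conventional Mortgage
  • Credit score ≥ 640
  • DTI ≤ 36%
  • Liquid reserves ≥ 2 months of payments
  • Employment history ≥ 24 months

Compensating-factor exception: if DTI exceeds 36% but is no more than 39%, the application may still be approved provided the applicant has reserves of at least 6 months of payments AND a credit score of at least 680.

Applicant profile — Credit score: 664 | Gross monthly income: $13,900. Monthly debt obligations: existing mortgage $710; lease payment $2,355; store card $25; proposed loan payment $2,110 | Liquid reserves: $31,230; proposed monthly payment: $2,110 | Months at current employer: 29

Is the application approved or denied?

Credit score 664 ≥ 640 (meets base)
Total debts = (710 + 2,355 + 25 + 2,110) = 5,200. DTI: 5,200 ÷ 13,900 = 37.4%, over the 36% base limit.
Reserves = 31,230/2,110 = 14.8 months ≥ 2
Employment 29 ≥ 24 months
DTI 37.4% is within the 36%–39% exception band; checking compensating factors.
Override check — reserves: 14.8 mo (ok); score: 664 (below 680).
Compensating-factor requirement not fully met.

Denied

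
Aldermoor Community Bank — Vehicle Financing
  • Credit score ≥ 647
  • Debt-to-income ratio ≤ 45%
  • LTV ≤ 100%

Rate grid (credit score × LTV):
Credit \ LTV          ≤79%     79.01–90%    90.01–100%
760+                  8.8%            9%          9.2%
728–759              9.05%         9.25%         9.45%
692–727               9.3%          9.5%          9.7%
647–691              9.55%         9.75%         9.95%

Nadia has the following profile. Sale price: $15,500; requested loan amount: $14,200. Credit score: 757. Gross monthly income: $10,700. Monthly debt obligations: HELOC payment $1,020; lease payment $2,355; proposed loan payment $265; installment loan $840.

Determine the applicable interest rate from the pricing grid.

Credit score 757 ≥ 647; Total monthly debts = (1,020 + 2,355 + 265 + 840) = 4,480. DTI = 4,480/10,700 = 41.9% ≤ 45%
LTV: 14,200 ÷ 15,500 = 91.6%, within 100% cap
Credit 757 → row 728–759; LTV 91.6% → column 90.01–100%. Grid cell → 9.45%.

9.45%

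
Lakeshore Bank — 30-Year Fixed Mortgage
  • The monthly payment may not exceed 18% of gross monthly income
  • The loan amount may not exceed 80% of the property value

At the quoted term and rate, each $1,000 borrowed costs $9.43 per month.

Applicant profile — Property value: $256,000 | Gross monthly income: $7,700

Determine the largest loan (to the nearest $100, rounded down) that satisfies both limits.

Payment cap: 18% × $7,700 = $1,386/month.
At $9.43 per $1,000, that supports 1,386/9.43 × 1,000 ≈ $146,977 → $146,900.
LTV cap: 80% × $256,000 = $204,800 → $204,800.
Binding constraint: payment-to-income.

$146,900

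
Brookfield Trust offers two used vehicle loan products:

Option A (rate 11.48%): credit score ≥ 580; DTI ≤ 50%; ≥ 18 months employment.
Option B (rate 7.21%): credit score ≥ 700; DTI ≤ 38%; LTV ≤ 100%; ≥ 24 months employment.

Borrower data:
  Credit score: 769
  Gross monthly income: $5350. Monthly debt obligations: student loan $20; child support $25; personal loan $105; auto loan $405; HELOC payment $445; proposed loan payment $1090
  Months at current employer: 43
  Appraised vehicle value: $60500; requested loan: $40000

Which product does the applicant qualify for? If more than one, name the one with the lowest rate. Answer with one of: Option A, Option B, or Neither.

Total debts = (20 + 25 + 105 + 405 + 445 + 1,090) = 2,090; DTI = 2,090/5,350 = 39.1%.
LTV = 40,000/60,500 = 66.1%.
Option A: score 769 ≥ 580; DTI 39.1% ≤ 50%; employment 43 ≥ 18 mo → qualifies.
Option B: score 769 ≥ 700; DTI 39.1% > 38%; LTV 66.1% ≤ 100%; employment 43 ≥ 24 mo → does not qualify.

Option A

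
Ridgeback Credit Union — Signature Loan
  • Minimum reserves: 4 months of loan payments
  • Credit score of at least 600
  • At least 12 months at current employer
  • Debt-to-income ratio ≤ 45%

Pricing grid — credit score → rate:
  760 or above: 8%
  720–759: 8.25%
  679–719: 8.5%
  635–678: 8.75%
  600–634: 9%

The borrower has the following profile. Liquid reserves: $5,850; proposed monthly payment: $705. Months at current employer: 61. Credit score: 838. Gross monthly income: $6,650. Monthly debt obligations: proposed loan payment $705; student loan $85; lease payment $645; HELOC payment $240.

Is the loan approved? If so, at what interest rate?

Approved at 8%

Credit score 838 ≥ 600 (meets minimum)
Employment 61 ≥ 12 months
Total monthly debts = (705 + 85 + 645 + 240) = 1,675. Debt-to-income = 1,675/6,650 = 25.2% — meets 45% limit
Reserves: 5,850 ÷ 705 = 8.3 months (meets 4-month minimum)
All requirements met. Score 838 falls in the 760 or above tier → 8%.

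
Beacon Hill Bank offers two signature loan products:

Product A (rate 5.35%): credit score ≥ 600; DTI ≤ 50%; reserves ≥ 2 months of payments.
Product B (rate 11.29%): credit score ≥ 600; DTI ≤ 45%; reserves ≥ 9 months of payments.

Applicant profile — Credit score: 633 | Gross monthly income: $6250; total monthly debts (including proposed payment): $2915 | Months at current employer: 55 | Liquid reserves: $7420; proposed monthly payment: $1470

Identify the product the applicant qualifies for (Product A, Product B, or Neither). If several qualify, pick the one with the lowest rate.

DTI = 2,915/6,250 = 46.6%.
Reserves = 7,420/1,470 = 5.0 months.
Product A: score 633 ≥ 600; DTI 46.6% ≤ 50%; reserves 5.0 ≥ 2 mo → qualifies.
Product B: score 633 ≥ 600; DTI 46.6% > 45%; reserves 5.0 < 9 mo → does not qualify.

Product A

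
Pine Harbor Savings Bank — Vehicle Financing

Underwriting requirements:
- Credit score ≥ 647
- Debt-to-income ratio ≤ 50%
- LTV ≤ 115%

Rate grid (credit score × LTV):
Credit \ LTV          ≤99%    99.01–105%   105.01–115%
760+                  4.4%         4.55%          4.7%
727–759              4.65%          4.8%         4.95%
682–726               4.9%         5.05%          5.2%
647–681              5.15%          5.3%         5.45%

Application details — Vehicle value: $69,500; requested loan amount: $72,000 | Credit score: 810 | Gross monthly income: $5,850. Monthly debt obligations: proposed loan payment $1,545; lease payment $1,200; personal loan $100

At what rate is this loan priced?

Credit score 810 ≥ 647; Total monthly debts = (1,545 + 1,200 + 100) = 2,845. Debt-to-income = 2,845/5,850 = 48.6% — meets 50% limit
Loan-to-value = 72,000/69,500 = 103.6% — pass (115% max)
Credit 810 → row 760+; LTV 103.6% → column 99.01–105%. Grid cell → 4.55%.

4.55%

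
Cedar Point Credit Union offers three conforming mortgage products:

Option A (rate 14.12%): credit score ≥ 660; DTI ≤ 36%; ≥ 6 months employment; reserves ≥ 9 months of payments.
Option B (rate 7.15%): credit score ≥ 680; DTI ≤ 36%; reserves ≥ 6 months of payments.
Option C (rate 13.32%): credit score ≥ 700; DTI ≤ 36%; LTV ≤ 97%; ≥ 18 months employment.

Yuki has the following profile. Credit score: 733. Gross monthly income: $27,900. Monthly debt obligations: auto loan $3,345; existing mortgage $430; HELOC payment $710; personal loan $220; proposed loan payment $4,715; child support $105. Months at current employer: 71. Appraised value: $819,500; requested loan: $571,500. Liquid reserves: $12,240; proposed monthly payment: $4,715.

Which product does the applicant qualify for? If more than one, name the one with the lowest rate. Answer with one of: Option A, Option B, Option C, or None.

Option C

Total debts = (3,345 + 430 + 710 + 220 + 4,715 + 105) = 9,525; DTI = 9,525/27,900 = 34.1%.
LTV = 571,500/819,500 = 69.7%.
Reserves = 12,240/4,715 = 2.6 months.
Option A: score 733 ≥ 660; DTI 34.1% ≤ 36%; employment 71 ≥ 6 mo; reserves 2.6 < 9 mo → does not qualify.
Option B: score 733 ≥ 680; DTI 34.1% ≤ 36%; reserves 2.6 < 6 mo → does not qualify.
Option C: score 733 ≥ 700; DTI 34.1% ≤ 36%; LTV 69.7% ≤ 97%; employment 71 ≥ 18 mo → qualifies.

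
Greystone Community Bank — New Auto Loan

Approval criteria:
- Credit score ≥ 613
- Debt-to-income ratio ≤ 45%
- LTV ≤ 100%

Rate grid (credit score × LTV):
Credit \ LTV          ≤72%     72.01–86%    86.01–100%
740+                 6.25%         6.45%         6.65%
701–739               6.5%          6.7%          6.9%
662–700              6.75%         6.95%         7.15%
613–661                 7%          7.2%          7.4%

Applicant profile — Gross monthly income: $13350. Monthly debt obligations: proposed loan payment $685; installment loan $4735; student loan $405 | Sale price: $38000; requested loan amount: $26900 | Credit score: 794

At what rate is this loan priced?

Credit score 794 ≥ 613; Total monthly debts = (685 + 4,735 + 405) = 5,825. DTI: 5,825 ÷ 13,350 = 43.6%, within the 45% cap
Loan-to-value = 26,900/38,000 = 70.8% — pass (100% max)
Score 794 is in the 740+ band; LTV 70.8% is in the ≤72% band → 6.25%.

6.25%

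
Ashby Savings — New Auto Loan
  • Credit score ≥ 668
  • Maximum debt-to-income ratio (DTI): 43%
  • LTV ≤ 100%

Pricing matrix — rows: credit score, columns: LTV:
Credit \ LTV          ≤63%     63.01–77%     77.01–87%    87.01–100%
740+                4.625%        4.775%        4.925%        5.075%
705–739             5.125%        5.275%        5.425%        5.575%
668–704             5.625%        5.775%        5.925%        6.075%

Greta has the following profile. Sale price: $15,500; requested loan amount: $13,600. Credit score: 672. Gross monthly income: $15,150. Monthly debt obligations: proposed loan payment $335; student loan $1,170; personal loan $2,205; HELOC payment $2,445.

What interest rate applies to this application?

Credit score 672 ≥ 668; Total monthly debts = (335 + 1,170 + 2,205 + 2,445) = 6,155. DTI: 6,155 ÷ 15,150 = 40.6%, within the 43% cap
LTV = 13,600/15,500 = 87.7% ≤ 100%
Score 672 is in the 668–704 band; LTV 87.7% is in the 87.01–100% band → 6.075%.

6.075%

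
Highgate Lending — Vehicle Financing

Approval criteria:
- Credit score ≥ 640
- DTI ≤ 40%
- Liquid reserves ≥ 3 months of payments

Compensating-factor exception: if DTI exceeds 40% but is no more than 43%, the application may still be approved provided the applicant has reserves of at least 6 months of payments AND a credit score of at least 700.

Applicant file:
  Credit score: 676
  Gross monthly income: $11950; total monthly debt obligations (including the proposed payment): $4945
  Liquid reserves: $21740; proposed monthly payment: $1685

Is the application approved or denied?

Credit score 676 ≥ 640 (meets base)
DTI: 4,945 ÷ 11,950 = 41.4%, over the 40% base limit.
Reserves: 21,740 ÷ 1,685 = 12.9 months (meets 3-month minimum)
DTI 41.4% is within the 40%–43% exception band; checking compensating factors.
Override check — reserves: 12.9 mo (ok); score: 676 (below 700).
Compensating-factor requirement not fully met.

Denied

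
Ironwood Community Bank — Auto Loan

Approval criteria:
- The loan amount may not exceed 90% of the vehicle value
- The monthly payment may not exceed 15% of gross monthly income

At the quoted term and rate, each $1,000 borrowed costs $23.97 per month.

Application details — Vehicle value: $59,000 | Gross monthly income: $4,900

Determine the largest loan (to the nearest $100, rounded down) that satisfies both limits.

Payment cap: 15% × $4,900 = $735/month.
At $23.97 per $1,000, that supports 735/23.97 × 1,000 ≈ $30,663 → $30,600.
LTV cap: 90% × $59,000 = $53,100 → $53,100.
Binding constraint: payment-to-income.

$30,600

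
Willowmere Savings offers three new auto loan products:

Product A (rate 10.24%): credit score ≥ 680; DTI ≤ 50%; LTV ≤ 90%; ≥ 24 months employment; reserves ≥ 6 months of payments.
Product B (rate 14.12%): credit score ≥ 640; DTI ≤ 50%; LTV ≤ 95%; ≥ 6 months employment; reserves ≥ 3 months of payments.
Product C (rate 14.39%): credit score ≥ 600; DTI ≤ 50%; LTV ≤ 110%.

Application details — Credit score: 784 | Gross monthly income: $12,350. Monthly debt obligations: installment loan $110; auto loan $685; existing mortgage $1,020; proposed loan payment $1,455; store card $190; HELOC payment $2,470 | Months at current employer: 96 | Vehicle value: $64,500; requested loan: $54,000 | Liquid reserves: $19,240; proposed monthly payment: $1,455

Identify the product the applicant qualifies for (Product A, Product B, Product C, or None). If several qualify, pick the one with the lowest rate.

Total debts = (110 + 685 + 1,020 + 1,455 + 190 + 2,470) = 5,930; DTI = 5,930/12,350 = 48%.
LTV = 54,000/64,500 = 83.7%.
Reserves = 19,240/1,455 = 13.2 months.
Product A: score 784 ≥ 680; DTI 48% ≤ 50%; LTV 83.7% ≤ 90%; employment 96 ≥ 24 mo; reserves 13.2 ≥ 6 mo → qualifies.
Product B: score 784 ≥ 640; DTI 48% ≤ 50%; LTV 83.7% ≤ 95%; employment 96 ≥ 6 mo; reserves 13.2 ≥ 3 mo → qualifies.
Product C: score 784 ≥ 600; DTI 48% ≤ 50%; LTV 83.7% ≤ 110% → qualifies.
Qualifying: Product A, Product B, Product C. Lowest rate is 10.24% → Product A.

Product A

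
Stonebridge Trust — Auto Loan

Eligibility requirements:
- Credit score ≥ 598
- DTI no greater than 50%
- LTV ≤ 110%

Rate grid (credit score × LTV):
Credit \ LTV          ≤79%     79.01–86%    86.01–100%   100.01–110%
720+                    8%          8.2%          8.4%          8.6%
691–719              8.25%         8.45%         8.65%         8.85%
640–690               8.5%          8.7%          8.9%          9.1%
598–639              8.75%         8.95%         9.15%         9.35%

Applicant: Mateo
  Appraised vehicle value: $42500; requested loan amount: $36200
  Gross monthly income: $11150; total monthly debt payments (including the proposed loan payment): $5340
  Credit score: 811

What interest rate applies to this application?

Credit score 811 ≥ 598; DTI = 5,340/11,150 = 47.9% ≤ 50%
LTV = 36,200/42,500 = 85.2% ≤ 110%
Credit 811 → row 720+; LTV 85.2% → column 79.01–86%. Grid cell → 8.2%.

8.2%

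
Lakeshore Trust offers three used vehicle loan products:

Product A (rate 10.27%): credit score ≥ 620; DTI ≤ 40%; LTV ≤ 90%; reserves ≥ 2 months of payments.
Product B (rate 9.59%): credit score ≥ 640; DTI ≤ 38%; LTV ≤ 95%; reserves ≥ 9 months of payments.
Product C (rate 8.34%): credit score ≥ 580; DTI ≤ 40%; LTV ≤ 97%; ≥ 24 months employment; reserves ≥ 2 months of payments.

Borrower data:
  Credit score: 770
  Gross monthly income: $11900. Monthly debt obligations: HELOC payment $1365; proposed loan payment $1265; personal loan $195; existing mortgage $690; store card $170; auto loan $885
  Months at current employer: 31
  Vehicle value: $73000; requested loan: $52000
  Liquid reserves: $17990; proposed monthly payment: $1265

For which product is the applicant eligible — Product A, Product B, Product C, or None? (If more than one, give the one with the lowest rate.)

Product C

Total debts = (1,365 + 1,265 + 195 + 690 + 170 + 885) = 4,570; DTI = 4,570/11,900 = 38.4%.
LTV = 52,000/73,000 = 71.2%.
Reserves = 17,990/1,265 = 14.2 months.
Product A: score 770 ≥ 620; DTI 38.4% ≤ 40%; LTV 71.2% ≤ 90%; reserves 14.2 ≥ 2 mo → qualifies.
Product B: score 770 ≥ 640; DTI 38.4% > 38%; LTV 71.2% ≤ 95%; reserves 14.2 ≥ 9 mo → does not qualify.
Product C: score 770 ≥ 580; DTI 38.4% ≤ 40%; LTV 71.2% ≤ 97%; employment 31 ≥ 24 mo; reserves 14.2 ≥ 2 mo → qualifies.
Qualifying: Product A, Product C. Lowest rate is 8.34% → Product C.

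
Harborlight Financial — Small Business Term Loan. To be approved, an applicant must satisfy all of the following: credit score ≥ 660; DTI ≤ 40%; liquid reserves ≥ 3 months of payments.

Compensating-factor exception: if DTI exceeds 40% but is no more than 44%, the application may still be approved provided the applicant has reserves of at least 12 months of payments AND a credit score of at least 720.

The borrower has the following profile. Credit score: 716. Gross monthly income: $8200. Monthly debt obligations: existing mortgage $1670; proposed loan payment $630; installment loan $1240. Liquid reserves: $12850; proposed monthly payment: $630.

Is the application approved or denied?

Denied

Credit score 716 ≥ 660 (meets base)
Total debts = (1,670 + 630 + 1,240) = 3,540. DTI: 3,540 ÷ 8,200 = 43.2%, over the 40% base limit.
Reserves: 12,850 ÷ 630 = 20.4 months (meets 3-month minimum)
43.2% falls in the override range (40%–44%), so the compensating-factor test applies.
Override check — reserves: 20.4 mo (ok); score: 716 (below 720).
Override conditions not both satisfied; exception does not apply.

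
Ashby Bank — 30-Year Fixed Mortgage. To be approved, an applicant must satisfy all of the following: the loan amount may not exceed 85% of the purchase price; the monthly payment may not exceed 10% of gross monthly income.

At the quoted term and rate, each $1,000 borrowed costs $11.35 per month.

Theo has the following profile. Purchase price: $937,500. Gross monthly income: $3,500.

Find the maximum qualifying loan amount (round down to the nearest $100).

$30,800

Payment cap: 10% × $3,500 = $350/month.
At $11.35 per $1,000, that supports 350/11.35 × 1,000 ≈ $30,837 → $30,800.
LTV cap: 85% × $937,500 = $796,875 → $796,800.
Binding constraint: payment-to-income.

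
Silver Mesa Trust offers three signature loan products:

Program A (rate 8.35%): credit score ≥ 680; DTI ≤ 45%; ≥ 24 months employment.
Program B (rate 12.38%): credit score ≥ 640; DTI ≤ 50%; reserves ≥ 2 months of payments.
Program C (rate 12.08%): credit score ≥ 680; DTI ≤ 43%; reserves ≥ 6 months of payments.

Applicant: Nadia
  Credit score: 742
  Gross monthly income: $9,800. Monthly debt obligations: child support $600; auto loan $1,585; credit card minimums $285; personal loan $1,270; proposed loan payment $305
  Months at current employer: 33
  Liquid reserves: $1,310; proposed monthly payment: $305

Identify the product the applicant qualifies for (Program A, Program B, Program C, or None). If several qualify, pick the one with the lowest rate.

Total debts = (600 + 1,585 + 285 + 1,270 + 305) = 4,045; DTI = 4,045/9,800 = 41.3%.
Reserves = 1,310/305 = 4.3 months.
Program A: score 742 ≥ 680; DTI 41.3% ≤ 45%; employment 33 ≥ 24 mo → qualifies.
Program B: score 742 ≥ 640; DTI 41.3% ≤ 50%; reserves 4.3 ≥ 2 mo → qualifies.
Program C: score 742 ≥ 680; DTI 41.3% ≤ 43%; reserves 4.3 < 6 mo → does not qualify.
Qualifying: Program A, Program B. Lowest rate is 8.35% → Program A.

Program A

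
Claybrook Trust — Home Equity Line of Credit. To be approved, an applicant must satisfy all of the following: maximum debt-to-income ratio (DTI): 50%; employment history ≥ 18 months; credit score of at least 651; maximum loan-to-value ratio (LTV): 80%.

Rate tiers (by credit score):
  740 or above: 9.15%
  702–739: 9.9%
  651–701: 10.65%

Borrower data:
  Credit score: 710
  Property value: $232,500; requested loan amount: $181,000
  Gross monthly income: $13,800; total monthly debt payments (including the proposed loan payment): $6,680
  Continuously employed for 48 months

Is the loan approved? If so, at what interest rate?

Approved at 9.9%

Credit score 710 ≥ 651 (meets minimum)
LTV: 181,000 ÷ 232,500 = 77.8%, within 80% cap
Employment 48 ≥ 18 months
DTI: 6,680 ÷ 13,800 = 48.4%, within the 50% cap
All requirements met. Score 710 falls in the 702–739 tier → 9.9%.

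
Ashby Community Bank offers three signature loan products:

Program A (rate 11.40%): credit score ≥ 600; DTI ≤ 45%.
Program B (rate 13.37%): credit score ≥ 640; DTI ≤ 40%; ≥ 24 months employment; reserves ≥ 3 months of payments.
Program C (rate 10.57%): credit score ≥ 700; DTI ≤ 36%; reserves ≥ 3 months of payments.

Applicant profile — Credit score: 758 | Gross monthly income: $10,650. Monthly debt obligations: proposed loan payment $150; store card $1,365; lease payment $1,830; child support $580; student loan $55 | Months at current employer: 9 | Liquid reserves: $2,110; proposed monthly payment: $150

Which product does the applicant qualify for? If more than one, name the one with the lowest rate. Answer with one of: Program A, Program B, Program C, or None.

Total debts = (150 + 1,365 + 1,830 + 580 + 55) = 3,980; DTI = 3,980/10,650 = 37.4%.
Reserves = 2,110/150 = 14.1 months.
Program A: score 758 ≥ 600; DTI 37.4% ≤ 45% → qualifies.
Program B: score 758 ≥ 640; DTI 37.4% ≤ 40%; employment 9 < 24 mo; reserves 14.1 ≥ 3 mo → does not qualify.
Program C: score 758 ≥ 700; DTI 37.4% > 36%; reserves 14.1 ≥ 3 mo → does not qualify.

Program A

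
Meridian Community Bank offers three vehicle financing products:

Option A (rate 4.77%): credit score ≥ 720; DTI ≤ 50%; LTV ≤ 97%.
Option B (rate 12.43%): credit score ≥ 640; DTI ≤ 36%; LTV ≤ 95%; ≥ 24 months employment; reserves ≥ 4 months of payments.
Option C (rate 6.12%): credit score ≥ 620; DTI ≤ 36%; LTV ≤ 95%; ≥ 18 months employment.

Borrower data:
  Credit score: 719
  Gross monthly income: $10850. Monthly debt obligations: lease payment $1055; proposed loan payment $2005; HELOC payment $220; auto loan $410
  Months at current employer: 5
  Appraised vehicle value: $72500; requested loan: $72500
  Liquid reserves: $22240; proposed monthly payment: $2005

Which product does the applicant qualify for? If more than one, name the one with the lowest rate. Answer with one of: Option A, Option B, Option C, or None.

Total debts = (1,055 + 2,005 + 220 + 410) = 3,690; DTI = 3,690/10,850 = 34%.
LTV = 72,500/72,500 = 100%.
Reserves = 22,240/2,005 = 11.1 months.
Option A: score 719 < 720; DTI 34% ≤ 50%; LTV 100% > 97% → does not qualify.
Option B: score 719 ≥ 640; DTI 34% ≤ 36%; LTV 100% > 95%; employment 5 < 24 mo; reserves 11.1 ≥ 4 mo → does not qualify.
Option C: score 719 ≥ 620; DTI 34% ≤ 36%; LTV 100% > 95%; employment 5 < 18 mo → does not qualify.

None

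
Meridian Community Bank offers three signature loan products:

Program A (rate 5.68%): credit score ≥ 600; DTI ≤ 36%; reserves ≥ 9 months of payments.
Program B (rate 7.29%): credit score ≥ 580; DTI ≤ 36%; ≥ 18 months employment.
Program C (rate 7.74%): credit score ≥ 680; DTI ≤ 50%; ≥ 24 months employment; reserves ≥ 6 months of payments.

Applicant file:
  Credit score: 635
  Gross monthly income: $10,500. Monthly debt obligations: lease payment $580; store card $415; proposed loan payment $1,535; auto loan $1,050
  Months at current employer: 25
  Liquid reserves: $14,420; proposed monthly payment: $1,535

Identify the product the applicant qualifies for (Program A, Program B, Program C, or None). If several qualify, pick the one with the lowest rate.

Total debts = (580 + 415 + 1,535 + 1,050) = 3,580; DTI = 3,580/10,500 = 34.1%.
Reserves = 14,420/1,535 = 9.4 months.
Program A: score 635 ≥ 600; DTI 34.1% ≤ 36%; reserves 9.4 ≥ 9 mo → qualifies.
Program B: score 635 ≥ 580; DTI 34.1% ≤ 36%; employment 25 ≥ 18 mo → qualifies.
Program C: score 635 < 680; DTI 34.1% ≤ 50%; employment 25 ≥ 24 mo; reserves 9.4 ≥ 6 mo → does not qualify.
Qualifying: Program A, Program B. Lowest rate is 5.68% → Program A.

Program A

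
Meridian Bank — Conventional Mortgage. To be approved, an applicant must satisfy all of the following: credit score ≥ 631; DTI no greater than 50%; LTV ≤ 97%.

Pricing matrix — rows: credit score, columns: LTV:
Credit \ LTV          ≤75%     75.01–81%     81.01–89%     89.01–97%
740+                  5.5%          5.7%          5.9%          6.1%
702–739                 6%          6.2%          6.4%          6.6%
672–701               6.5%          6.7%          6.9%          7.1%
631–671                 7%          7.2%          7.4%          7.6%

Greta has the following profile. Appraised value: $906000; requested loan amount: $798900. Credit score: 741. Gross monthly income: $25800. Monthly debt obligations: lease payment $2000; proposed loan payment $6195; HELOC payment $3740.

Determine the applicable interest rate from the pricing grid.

5.9%

Credit score 741 ≥ 631; Total monthly debts = (2,000 + 6,195 + 3,740) = 11,935. DTI: 11,935 ÷ 25,800 = 46.3%, within the 50% cap
LTV: 798,900 ÷ 906,000 = 88.2%, within 97% cap
Score 741 is in the 740+ band; LTV 88.2% is in the 81.01–89% band → 5.9%.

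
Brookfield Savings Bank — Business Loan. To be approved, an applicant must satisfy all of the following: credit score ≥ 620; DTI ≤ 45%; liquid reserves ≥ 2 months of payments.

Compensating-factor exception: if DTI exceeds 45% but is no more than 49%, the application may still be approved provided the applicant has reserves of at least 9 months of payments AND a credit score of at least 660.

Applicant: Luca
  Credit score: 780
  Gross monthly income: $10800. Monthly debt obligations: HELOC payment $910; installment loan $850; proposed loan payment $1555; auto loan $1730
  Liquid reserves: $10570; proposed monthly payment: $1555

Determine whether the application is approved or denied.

Denied

Credit score 780 ≥ 620 (meets base)
Total debts = (910 + 850 + 1,555 + 1,730) = 5,045. DTI: 5,045 ÷ 10,800 = 46.7%, over the 45% base limit.
Reserves = 10,570/1,555 = 6.8 months ≥ 2
46.7% falls in the override range (45%–49%), so the compensating-factor test applies.
Reserves 6.8 < 9 months; credit score 780 ≥ 660.
Override conditions not both satisfied; exception does not apply.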